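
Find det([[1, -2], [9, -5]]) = 13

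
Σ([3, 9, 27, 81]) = 3 + 9 + 27 + 81
= 120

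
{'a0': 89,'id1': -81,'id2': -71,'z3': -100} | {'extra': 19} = {'a0': 89, 'id1': -81, 'id2': -71, 'z3': -100, 'extra': 19}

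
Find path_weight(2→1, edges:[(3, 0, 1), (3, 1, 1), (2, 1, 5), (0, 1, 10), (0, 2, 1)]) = 5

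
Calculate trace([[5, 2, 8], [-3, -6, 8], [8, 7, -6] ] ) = diagonal: 5 + (-6) + (-6)
= -7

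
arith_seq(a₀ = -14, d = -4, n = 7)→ [-14, -18, -22, -26, -30, -34, -38]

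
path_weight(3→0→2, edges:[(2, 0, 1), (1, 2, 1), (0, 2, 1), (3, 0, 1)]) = 2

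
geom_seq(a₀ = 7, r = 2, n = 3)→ [7, 14, 28]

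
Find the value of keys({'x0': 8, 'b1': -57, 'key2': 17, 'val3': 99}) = ['x0', 'b1', 'key2', 'val3']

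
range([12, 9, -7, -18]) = 30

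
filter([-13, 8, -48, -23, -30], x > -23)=[-13, 8]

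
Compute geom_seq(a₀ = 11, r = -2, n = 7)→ [11, -22, 44, -88, 176, -352, 704]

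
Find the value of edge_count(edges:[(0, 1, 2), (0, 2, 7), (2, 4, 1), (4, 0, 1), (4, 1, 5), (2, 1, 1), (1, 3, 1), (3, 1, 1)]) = 8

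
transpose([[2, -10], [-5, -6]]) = [[2, -5], [-10, -6]]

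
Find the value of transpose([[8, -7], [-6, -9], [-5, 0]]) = [[8, -6, -5], [-7, -9, 0]]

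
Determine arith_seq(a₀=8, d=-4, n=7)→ [8, 4, 0, -4, -8, -12, -16]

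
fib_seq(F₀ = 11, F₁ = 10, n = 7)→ [11, 10, 21, 31, 52, 83, 135]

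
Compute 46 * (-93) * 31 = -132618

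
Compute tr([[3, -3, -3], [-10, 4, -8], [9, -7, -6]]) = diagonal: 3 + 4 + (-6)
= 1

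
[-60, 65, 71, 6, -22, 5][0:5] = [-60, 65, 71, 6, -22]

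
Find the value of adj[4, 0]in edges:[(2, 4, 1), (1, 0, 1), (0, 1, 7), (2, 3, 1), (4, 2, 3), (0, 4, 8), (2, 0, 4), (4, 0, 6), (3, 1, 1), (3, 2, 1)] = 6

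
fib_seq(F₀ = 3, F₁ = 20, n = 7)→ [3, 20, 23, 43, 66, 109, 175]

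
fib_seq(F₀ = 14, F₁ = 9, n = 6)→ F_2 = F_1 + F_0 = 23
F_3 = F_2 + F_1 = 32
F_4 = F_3 + F_2 = 55
...
= [14, 9, 23, 32, 55, 87]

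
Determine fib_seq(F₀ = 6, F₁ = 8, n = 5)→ [6, 8, 14, 22, 36]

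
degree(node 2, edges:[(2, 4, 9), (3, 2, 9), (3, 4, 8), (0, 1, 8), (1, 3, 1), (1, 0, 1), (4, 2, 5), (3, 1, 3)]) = incident: (2,4), (3,2), (4,2)
= 3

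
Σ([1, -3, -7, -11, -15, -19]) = 1 + (-3) + (-7) + (-11) + (-15) + (-19)
= -54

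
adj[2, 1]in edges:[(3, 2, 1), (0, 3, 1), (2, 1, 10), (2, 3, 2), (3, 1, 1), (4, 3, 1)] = 10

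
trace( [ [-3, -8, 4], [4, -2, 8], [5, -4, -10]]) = -15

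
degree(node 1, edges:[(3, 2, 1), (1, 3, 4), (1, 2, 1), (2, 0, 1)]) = 2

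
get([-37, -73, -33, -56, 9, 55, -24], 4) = 9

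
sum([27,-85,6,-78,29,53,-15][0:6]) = -48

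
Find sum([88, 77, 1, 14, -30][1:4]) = 92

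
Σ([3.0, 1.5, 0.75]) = 5.25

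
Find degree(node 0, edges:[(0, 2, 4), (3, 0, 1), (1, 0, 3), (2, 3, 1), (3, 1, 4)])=incident: (0,2), (3,0), (1,0)
= 3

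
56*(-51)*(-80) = 228480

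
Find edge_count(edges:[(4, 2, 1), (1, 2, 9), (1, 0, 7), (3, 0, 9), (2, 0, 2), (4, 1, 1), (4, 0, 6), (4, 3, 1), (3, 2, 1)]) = 9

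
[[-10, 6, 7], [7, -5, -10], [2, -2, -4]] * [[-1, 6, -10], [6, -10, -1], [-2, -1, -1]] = C[0][0] = (-10)*(-1) + (6)*(6) + (7)*(-2) = 32
C[0][1] = (-10)*(6) + (6)*(-10) + (7)*(-1) = -127
C[0][2] = (-10)*(-10) + (6)*(-1) + (7)*(-1) = 87
C[1][0] = (7)*(-1) + (-5)*(6) + (-10)*(-2) = -17
C[1][1] = (7)*(6) + (-5)*(-10) + (-10)*(-1) = 102
C[1][2] = (7)*(-10) + (-5)*(-1) + (-10)*(-1) = -55
... (3 more cells)
= [[32, -127, 87], [-17, 102, -55], [-6, 36, -14]]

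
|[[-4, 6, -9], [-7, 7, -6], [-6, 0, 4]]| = -106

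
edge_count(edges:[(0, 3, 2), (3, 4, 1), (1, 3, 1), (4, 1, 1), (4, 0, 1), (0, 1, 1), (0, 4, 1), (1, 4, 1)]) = 8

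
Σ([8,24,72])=8 + 24 + 72
= 104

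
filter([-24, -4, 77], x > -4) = [77]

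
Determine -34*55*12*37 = -830280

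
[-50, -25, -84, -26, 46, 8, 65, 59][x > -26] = keep x where x > -26: -50✗, -25✓, -84✗, -26✗, 46✓, 8✓, 65✓, 59✓
= [-25, 46, 8, 65, 59]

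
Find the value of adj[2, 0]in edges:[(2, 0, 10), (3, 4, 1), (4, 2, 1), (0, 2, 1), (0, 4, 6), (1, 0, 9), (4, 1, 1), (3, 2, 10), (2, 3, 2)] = 10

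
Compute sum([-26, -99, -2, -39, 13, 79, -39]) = (-26) + (-99) + (-2) + (-39) + 13 + 79 + (-39)
= -113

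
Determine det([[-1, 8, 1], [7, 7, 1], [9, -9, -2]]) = (1)*(-1)*det([[7, 1], [-9, -2]]) + (-1)*(8)*det([[7, 1], [9, -2]]) + (1)*(1)*det([[7, 7], [9, -9]])
= 5 + 184 + -126
= 63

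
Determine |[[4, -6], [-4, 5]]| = (4)*(5) - (-6)*(-4)
= -4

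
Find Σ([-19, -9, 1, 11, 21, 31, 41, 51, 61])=(-19) + (-9) + 1 + 11 + 21 + 31 + 41 + 51 + 61
= 189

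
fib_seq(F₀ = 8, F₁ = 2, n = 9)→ F_2 = F_1 + F_0 = 10
F_3 = F_2 + F_1 = 12
F_4 = F_3 + F_2 = 22
...
= [8, 2, 10, 12, 22, 34, 56, 90, 146]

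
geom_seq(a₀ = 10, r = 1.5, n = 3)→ [10.0, 15.0, 22.5]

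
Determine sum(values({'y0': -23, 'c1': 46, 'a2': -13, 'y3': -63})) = -53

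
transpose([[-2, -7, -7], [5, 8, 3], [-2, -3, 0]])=[[-2, 5, -2], [-7, 8, -3], [-7, 3, 0]]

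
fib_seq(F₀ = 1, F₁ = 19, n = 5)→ [1, 19, 20, 39, 59]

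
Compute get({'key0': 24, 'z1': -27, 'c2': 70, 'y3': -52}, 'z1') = -27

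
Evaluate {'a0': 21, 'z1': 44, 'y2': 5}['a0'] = 21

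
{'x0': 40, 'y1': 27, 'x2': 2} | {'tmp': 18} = {'x0': 40, 'y1': 27, 'x2': 2, 'tmp': 18}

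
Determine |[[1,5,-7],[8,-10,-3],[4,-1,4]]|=(1)*(1)*det([[-10, -3], [-1, 4]]) + (-1)*(5)*det([[8, -3], [4, 4]]) + (1)*(-7)*det([[8, -10], [4, -1]])
= -43 + -220 + -224
= -487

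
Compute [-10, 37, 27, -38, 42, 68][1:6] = [37, 27, -38, 42, 68]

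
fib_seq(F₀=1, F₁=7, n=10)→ [1, 7, 8, 15, 23, 38, 61, 99, 160, 259]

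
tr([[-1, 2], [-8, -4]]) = diagonal: (-1) + (-4)
= -5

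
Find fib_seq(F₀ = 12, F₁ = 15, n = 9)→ [12, 15, 27, 42, 69, 111, 180, 291, 471]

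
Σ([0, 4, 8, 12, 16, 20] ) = 60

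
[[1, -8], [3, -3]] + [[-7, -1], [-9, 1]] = [[-6, -9], [-6, -2]]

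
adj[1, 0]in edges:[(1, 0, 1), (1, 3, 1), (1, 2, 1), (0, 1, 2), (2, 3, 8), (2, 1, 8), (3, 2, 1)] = 1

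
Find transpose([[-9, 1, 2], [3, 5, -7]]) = [[-9, 3], [1, 5], [2, -7]]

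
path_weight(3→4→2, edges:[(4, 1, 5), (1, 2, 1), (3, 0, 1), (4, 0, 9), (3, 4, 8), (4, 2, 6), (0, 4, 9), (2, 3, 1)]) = w(3→4)=8 + w(4→2)=6
= 14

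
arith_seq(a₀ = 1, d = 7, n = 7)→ [1, 8, 15, 22, 29, 36, 43]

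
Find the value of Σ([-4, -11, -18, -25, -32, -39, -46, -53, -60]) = -288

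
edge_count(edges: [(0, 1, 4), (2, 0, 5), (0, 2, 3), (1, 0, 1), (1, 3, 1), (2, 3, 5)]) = 6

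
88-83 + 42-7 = 40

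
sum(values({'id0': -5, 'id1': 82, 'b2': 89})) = (-5) + 82 + 89
= 166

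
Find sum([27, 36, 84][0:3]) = 147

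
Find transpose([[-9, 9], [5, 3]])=[[-9, 5], [9, 3]]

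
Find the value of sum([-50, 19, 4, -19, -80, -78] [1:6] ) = -154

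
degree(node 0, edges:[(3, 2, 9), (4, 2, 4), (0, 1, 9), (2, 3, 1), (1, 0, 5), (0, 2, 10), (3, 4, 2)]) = 3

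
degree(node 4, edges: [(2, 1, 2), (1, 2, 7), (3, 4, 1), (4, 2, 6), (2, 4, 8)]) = incident: (3,4), (4,2), (2,4)
= 3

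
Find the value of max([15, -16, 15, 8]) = 15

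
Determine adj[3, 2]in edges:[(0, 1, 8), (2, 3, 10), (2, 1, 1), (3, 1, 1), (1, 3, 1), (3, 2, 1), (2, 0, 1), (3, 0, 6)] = 1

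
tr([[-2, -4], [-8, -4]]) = -6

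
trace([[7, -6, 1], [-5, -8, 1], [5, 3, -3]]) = diagonal: 7 + (-8) + (-3)
= -4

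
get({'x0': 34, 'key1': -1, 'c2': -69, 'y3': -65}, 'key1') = -1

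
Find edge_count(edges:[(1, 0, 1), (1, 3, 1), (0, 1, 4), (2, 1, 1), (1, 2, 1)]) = 5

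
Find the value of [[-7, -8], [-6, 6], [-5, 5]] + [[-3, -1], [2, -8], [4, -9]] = [[-10, -9], [-4, -2], [-1, -4]]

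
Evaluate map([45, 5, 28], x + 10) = 45+10=55, 5+10=15, 28+10=38
= [55, 15, 38]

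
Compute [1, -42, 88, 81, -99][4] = -99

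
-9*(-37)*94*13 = 406926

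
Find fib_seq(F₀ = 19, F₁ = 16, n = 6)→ F_2 = F_1 + F_0 = 35
F_3 = F_2 + F_1 = 51
F_4 = F_3 + F_2 = 86
...
= [19, 16, 35, 51, 86, 137]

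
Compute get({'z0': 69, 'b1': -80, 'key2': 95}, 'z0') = 69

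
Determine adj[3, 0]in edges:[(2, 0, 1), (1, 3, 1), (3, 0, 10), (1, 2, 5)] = 10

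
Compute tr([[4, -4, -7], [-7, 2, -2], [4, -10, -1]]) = diagonal: 4 + 2 + (-1)
= 5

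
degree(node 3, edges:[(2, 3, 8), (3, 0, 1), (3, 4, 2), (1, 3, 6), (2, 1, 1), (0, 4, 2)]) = 4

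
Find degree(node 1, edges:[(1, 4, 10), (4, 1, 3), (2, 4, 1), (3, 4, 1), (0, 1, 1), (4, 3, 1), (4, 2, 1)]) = 3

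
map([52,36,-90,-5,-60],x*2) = 52*2=104, 36*2=72, -90*2=-180, -5*2=-10, -60*2=-120
= [104, 72, -180, -10, -120]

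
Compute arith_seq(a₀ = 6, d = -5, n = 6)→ a_0 = 6 + 0*-5 = 6
a_1 = 6 + 1*-5 = 1
a_2 = 6 + 2*-5 = -4
...
= [6, 1, -4, -9, -14, -19]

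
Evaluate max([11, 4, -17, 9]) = 11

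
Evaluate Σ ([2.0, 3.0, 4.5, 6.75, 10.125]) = 2.0 + 3.0 + 4.5 + 6.75 + 10.125
= 26.375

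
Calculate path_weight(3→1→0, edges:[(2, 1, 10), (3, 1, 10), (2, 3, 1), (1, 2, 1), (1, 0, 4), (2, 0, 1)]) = 14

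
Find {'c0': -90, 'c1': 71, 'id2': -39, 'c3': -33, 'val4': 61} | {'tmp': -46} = {'c0': -90, 'c1': 71, 'id2': -39, 'c3': -33, 'val4': 61, 'tmp': -46}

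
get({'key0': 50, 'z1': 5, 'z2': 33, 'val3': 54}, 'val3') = 54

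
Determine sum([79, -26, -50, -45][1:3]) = slice → [-26, -50]
(-26) + (-50)
= -76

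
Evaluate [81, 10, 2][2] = 2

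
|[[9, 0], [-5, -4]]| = (9)*(-4) - (0)*(-5)
= -36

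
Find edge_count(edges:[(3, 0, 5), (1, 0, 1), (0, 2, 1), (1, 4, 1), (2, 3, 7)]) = 5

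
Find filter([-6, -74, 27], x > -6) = [27]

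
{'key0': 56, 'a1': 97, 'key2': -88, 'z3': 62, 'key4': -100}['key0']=56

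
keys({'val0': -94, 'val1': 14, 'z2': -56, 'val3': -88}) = ['val0', 'val1', 'z2', 'val3']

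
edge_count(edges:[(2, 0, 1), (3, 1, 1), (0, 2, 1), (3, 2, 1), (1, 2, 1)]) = 5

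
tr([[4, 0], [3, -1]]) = diagonal: 4 + (-1)
= 3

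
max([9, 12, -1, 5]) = 12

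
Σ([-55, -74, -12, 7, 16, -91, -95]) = (-55) + (-74) + (-12) + 7 + 16 + (-91) + (-95)
= -304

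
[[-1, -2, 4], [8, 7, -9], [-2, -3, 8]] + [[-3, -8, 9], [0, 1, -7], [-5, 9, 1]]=[[-4, -10, 13], [8, 8, -16], [-7, 6, 9]]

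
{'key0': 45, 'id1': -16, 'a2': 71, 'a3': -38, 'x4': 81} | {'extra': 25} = {'key0': 45, 'id1': -16, 'a2': 71, 'a3': -38, 'x4': 81, 'extra': 25}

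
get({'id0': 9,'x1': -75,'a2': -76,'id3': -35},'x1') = -75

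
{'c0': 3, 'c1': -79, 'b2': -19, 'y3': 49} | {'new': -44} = {'c0': 3, 'c1': -79, 'b2': -19, 'y3': 49, 'new': -44}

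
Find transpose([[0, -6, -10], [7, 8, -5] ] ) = [[0, 7], [-6, 8], [-10, -5]]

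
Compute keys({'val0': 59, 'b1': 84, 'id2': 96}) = ['val0', 'b1', 'id2']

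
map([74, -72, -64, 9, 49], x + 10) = 74+10=84, -72+10=-62, -64+10=-54, 9+10=19, 49+10=59
= [84, -62, -54, 19, 59]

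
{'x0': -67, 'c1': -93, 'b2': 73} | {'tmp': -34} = {'x0': -67, 'c1': -93, 'b2': 73, 'tmp': -34}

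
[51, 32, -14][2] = -14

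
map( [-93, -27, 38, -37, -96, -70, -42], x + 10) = -93+10=-83, -27+10=-17, 38+10=48, -37+10=-27, -96+10=-86, -70+10=-60, -42+10=-32
= [-83, -17, 48, -27, -86, -60, -32]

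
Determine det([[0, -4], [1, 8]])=(0)*(8) - (-4)*(1)
= 4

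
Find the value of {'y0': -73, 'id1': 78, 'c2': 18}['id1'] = 78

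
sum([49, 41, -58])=32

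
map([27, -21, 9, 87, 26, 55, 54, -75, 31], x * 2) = 27*2=54, -21*2=-42, 9*2=18, 87*2=174, 26*2=52, 55*2=110, 54*2=108, -75*2=-150, 31*2=62
= [54, -42, 18, 174, 52, 110, 108, -150, 62]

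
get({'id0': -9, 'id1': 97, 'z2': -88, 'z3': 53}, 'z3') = 53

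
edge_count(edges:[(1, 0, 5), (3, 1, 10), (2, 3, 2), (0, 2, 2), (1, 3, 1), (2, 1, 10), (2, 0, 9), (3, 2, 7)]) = 8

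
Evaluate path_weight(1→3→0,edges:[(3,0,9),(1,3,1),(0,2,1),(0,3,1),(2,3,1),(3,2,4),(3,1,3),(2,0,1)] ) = 10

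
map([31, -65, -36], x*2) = 31*2=62, -65*2=-130, -36*2=-72
= [62, -130, -72]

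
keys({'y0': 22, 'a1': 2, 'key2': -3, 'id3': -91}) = ['y0', 'a1', 'key2', 'id3']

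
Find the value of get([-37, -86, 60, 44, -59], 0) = -37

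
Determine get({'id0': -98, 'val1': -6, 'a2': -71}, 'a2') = -71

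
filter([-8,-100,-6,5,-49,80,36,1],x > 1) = [5, 80, 36]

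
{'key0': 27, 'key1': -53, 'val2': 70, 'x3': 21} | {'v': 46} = {'key0': 27, 'key1': -53, 'val2': 70, 'x3': 21, 'v': 46}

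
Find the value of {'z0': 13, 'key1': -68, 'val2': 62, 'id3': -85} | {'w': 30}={'z0': 13, 'key1': -68, 'val2': 62, 'id3': -85, 'w': 30}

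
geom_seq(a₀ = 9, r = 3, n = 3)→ [9, 27, 81]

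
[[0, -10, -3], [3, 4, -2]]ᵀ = [[0, 3], [-10, 4], [-3, -2]]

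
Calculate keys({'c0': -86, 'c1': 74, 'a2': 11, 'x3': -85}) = ['c0', 'c1', 'a2', 'x3']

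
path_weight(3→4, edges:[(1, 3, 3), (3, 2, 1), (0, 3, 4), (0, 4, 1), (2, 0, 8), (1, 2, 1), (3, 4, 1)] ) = w(3→4)=1
= 1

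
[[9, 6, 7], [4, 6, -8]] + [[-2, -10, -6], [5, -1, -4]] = [[7, -4, 1], [9, 5, -12]]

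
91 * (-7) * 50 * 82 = -2611700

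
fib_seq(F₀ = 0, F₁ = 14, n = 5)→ F_2 = F_1 + F_0 = 14
F_3 = F_2 + F_1 = 28
F_4 = F_3 + F_2 = 42
= [0, 14, 14, 28, 42]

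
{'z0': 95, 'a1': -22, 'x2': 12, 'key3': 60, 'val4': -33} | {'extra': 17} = {'z0': 95, 'a1': -22, 'x2': 12, 'key3': 60, 'val4': -33, 'extra': 17}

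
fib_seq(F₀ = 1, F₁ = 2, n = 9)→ F_2 = F_1 + F_0 = 3
F_3 = F_2 + F_1 = 5
F_4 = F_3 + F_2 = 8
...
= [1, 2, 3, 5, 8, 13, 21, 34, 55]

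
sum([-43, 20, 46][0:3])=23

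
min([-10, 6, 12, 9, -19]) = -19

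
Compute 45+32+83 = 160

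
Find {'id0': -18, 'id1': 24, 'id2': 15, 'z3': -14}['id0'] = -18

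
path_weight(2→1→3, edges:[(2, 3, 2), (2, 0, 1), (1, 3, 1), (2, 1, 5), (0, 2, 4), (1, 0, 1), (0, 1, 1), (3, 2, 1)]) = w(2→1)=5 + w(1→3)=1
= 6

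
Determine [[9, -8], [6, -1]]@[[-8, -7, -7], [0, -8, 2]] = C[0][0] = (9)*(-8) + (-8)*(0) = -72
C[0][1] = (9)*(-7) + (-8)*(-8) = 1
C[0][2] = (9)*(-7) + (-8)*(2) = -79
C[1][0] = (6)*(-8) + (-1)*(0) = -48
C[1][1] = (6)*(-7) + (-1)*(-8) = -34
C[1][2] = (6)*(-7) + (-1)*(2) = -44
= [[-72, 1, -79], [-48, -34, -44]]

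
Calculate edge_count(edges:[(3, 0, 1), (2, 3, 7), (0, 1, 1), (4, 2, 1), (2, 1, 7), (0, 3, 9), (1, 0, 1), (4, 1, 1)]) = 8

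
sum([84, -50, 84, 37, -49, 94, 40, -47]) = 193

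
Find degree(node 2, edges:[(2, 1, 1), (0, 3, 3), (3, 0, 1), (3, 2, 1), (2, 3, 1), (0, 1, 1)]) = incident: (2,1), (3,2), (2,3)
= 3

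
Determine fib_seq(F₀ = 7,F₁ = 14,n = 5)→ [7, 14, 21, 35, 56]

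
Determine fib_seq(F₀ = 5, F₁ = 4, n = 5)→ [5, 4, 9, 13, 22]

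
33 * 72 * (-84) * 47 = -9380448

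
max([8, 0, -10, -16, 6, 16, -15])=16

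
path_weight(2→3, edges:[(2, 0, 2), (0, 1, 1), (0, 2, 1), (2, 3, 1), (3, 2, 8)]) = w(2→3)=1
= 1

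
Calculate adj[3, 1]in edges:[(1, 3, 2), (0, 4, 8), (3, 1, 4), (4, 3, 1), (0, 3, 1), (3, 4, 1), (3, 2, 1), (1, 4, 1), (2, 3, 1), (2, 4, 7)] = 4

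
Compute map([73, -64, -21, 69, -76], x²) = (73)²=5329, (-64)²=4096, (-21)²=441, (69)²=4761, (-76)²=5776
= [5329, 4096, 441, 4761, 5776]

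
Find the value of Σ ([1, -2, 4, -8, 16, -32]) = 1 + -2 + 4 + -8 + 16 + -32
= -21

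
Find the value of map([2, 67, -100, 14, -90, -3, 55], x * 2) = [4, 134, -200, 28, -180, -6, 110]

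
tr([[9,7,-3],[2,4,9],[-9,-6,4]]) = 17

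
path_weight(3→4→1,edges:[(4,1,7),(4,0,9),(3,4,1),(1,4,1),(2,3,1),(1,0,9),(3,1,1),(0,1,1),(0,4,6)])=w(3→4)=1 + w(4→1)=7
= 8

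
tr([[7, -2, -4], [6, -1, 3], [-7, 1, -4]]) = diagonal: 7 + (-1) + (-4)
= 2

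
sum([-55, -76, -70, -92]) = -293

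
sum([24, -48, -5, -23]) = -52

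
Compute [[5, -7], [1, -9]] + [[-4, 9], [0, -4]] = [[1, 2], [1, -13]]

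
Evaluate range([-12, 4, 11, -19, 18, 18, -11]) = 37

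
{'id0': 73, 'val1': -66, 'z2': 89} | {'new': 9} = {'id0': 73, 'val1': -66, 'z2': 89, 'new': 9}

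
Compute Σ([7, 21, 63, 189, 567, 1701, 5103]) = 7 + 21 + 63 + 189 + 567 + 1701 + 5103
= 7651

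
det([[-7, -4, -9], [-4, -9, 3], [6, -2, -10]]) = -1142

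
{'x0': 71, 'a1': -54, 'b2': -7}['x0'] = 71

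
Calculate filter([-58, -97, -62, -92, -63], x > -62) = keep x where x > -62: -58✓, -97✗, -62✗, -92✗, -63✗
= [-58]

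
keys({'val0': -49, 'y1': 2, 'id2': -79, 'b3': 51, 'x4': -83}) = ['val0', 'y1', 'id2', 'b3', 'x4']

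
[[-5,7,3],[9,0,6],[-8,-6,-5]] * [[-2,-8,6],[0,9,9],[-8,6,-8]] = [[-14, 121, 9], [-66, -36, 6], [56, -20, -62]]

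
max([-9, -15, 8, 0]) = 8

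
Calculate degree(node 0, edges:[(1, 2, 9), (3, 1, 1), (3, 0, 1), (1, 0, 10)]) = incident: (3,0), (1,0)
= 2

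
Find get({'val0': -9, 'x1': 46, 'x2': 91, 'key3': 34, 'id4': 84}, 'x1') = 46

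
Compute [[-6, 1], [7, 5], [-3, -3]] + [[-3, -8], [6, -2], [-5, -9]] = [[-9, -7], [13, 3], [-8, -12]]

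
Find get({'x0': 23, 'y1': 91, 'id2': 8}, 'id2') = 8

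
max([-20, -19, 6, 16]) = 16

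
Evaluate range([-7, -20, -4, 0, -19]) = 20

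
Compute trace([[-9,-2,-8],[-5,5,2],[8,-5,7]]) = diagonal: (-9) + 5 + 7
= 3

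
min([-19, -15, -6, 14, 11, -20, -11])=-20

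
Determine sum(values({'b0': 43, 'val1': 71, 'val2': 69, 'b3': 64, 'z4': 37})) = 284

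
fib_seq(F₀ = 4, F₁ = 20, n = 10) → F_2 = F_1 + F_0 = 24
F_3 = F_2 + F_1 = 44
F_4 = F_3 + F_2 = 68
...
= [4, 20, 24, 44, 68, 112, 180, 292, 472, 764]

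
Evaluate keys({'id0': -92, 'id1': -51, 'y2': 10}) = ['id0', 'id1', 'y2']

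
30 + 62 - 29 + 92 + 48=203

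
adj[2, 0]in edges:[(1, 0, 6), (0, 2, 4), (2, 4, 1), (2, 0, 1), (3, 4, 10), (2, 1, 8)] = 1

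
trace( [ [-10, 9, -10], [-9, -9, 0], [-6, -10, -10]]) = diagonal: (-10) + (-9) + (-10)
= -29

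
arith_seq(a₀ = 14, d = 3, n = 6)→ [14, 17, 20, 23, 26, 29]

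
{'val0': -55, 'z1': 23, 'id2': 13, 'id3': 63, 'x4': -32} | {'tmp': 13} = {'val0': -55, 'z1': 23, 'id2': 13, 'id3': 63, 'x4': -32, 'tmp': 13}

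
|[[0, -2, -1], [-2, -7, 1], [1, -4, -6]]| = (1)*(0)*det([[-7, 1], [-4, -6]]) + (-1)*(-2)*det([[-2, 1], [1, -6]]) + (1)*(-1)*det([[-2, -7], [1, -4]])
= 0 + 22 + -15
= 7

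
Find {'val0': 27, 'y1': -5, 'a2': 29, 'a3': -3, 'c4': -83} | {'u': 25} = {'val0': 27, 'y1': -5, 'a2': 29, 'a3': -3, 'c4': -83, 'u': 25}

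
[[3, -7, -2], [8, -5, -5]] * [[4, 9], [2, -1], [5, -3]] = C[0][0] = (3)*(4) + (-7)*(2) + (-2)*(5) = -12
C[0][1] = (3)*(9) + (-7)*(-1) + (-2)*(-3) = 40
C[1][0] = (8)*(4) + (-5)*(2) + (-5)*(5) = -3
C[1][1] = (8)*(9) + (-5)*(-1) + (-5)*(-3) = 92
= [[-12, 40], [-3, 92]]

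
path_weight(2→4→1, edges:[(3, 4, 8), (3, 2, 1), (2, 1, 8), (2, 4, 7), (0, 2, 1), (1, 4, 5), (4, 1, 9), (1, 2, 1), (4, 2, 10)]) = 16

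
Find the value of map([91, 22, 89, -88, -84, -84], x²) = (91)²=8281, (22)²=484, (89)²=7921, (-88)²=7744, (-84)²=7056, (-84)²=7056
= [8281, 484, 7921, 7744, 7056, 7056]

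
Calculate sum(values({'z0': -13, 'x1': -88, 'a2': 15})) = -86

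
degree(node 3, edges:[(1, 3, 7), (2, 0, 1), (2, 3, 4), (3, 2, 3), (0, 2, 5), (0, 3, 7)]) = 4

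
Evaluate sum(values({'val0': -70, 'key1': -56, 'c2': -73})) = -199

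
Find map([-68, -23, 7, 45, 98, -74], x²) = [4624, 529, 49, 2025, 9604, 5476]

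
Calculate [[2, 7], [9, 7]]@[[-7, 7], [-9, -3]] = C[0][0] = (2)*(-7) + (7)*(-9) = -77
C[0][1] = (2)*(7) + (7)*(-3) = -7
C[1][0] = (9)*(-7) + (7)*(-9) = -126
C[1][1] = (9)*(7) + (7)*(-3) = 42
= [[-77, -7], [-126, 42]]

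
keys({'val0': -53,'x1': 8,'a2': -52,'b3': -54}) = ['val0', 'x1', 'a2', 'b3']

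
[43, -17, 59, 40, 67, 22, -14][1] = -17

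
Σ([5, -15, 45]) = 5 + -15 + 45
= 35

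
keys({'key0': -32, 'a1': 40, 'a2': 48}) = ['key0', 'a1', 'a2']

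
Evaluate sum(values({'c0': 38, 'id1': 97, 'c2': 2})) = 137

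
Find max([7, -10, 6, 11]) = 11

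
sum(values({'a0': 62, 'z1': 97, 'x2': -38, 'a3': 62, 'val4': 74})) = 257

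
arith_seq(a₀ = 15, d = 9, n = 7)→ [15, 24, 33, 42, 51, 60, 69]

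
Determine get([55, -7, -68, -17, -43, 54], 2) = -68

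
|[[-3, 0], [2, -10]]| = (-3)*(-10) - (0)*(2)
= 30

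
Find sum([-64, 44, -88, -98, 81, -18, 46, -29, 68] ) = -58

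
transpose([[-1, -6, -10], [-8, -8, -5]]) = [[-1, -8], [-6, -8], [-10, -5]]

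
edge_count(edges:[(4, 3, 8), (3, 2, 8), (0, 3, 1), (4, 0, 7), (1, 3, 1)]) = 5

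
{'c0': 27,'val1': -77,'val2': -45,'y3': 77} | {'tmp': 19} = {'c0': 27, 'val1': -77, 'val2': -45, 'y3': 77, 'tmp': 19}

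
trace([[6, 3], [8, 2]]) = diagonal: 6 + 2
= 8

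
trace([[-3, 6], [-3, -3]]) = -6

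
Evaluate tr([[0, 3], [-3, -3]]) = diagonal: 0 + (-3)
= -3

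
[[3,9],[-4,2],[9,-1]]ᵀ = [[3, -4, 9], [9, 2, -1]]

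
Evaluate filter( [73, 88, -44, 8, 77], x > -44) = [73, 88, 8, 77]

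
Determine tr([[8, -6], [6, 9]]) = 17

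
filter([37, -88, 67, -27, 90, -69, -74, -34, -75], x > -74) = keep x where x > -74: 37✓, -88✗, 67✓, -27✓, 90✓, -69✓, -74✗, -34✓, -75✗
= [37, 67, -27, 90, -69, -34]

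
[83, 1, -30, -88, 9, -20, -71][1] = 1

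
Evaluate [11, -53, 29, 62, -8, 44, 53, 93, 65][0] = 11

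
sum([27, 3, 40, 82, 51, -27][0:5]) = slice → [27, 3, 40, 82, 51]
27 + 3 + 40 + 82 + 51
= 203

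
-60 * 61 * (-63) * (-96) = -22135680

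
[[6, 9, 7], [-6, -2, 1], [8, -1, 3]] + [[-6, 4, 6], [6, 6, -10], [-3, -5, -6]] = [[0, 13, 13], [0, 4, -9], [5, -6, -3]]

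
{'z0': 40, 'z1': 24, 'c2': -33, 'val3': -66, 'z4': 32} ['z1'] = 24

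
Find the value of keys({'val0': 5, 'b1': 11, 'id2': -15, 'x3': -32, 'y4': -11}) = ['val0', 'b1', 'id2', 'x3', 'y4']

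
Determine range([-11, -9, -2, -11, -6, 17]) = 28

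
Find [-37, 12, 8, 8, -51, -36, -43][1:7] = [12, 8, 8, -51, -36, -43]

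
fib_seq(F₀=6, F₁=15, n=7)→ F_2 = F_1 + F_0 = 21
F_3 = F_2 + F_1 = 36
F_4 = F_3 + F_2 = 57
...
= [6, 15, 21, 36, 57, 93, 150]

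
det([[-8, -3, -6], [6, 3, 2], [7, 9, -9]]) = (1)*(-8)*det([[3, 2], [9, -9]]) + (-1)*(-3)*det([[6, 2], [7, -9]]) + (1)*(-6)*det([[6, 3], [7, 9]])
= 360 + -204 + -198
= -42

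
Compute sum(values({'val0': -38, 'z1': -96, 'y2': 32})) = (-38) + (-96) + 32
= -102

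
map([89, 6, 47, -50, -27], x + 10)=[99, 16, 57, -40, -17]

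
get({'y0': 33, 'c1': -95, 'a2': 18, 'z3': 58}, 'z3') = 58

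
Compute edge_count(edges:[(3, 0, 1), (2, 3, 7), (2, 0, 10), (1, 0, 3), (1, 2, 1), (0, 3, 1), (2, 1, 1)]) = 7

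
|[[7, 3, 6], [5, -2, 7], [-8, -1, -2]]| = -187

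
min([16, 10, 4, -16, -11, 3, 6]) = -16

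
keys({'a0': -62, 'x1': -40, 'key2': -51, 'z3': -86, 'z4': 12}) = ['a0', 'x1', 'key2', 'z3', 'z4']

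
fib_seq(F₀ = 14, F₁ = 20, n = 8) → [14, 20, 34, 54, 88, 142, 230, 372]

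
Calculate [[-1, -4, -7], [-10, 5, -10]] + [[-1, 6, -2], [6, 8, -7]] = [[-2, 2, -9], [-4, 13, -17]]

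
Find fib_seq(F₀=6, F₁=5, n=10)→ F_2 = F_1 + F_0 = 11
F_3 = F_2 + F_1 = 16
F_4 = F_3 + F_2 = 27
...
= [6, 5, 11, 16, 27, 43, 70, 113, 183, 296]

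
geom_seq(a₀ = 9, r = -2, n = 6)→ a_0 = 9*(-2)^0 = 9
a_1 = 9*(-2)^1 = -18
a_2 = 9*(-2)^2 = 36
...
= [9, -18, 36, -72, 144, -288]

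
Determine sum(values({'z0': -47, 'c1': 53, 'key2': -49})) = (-47) + 53 + (-49)
= -43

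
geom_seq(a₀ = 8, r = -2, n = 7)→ [8, -16, 32, -64, 128, -256, 512]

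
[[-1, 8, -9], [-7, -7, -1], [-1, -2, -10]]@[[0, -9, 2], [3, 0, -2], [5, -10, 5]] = [[-21, 99, -63], [-26, 73, -5], [-56, 109, -48]]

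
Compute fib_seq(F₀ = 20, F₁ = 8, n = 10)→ [20, 8, 28, 36, 64, 100, 164, 264, 428, 692]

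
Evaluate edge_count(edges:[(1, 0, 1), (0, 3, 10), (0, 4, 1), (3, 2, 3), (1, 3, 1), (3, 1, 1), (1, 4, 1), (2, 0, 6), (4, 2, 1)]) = 9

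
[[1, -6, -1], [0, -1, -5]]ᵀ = [[1, 0], [-6, -1], [-1, -5]]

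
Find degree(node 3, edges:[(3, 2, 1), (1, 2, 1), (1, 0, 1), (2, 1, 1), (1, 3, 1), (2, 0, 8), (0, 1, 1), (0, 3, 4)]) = 3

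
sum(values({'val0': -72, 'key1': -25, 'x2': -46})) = -143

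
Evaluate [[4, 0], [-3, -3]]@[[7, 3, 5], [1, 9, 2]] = [[28, 12, 20], [-24, -36, -21]]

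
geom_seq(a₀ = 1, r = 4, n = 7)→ [1, 4, 16, 64, 256, 1024, 4096]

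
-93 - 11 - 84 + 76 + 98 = -14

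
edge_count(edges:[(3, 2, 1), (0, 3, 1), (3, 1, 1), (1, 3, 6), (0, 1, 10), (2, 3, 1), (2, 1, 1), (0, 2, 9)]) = 8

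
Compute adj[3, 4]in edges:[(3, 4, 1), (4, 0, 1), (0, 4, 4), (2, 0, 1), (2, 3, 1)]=1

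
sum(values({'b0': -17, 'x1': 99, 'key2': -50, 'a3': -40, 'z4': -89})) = (-17) + 99 + (-50) + (-40) + (-89)
= -97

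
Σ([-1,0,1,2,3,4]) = 9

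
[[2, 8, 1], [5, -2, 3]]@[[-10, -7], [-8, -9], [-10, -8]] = [[-94, -94], [-64, -41]]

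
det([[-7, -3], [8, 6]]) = (-7)*(6) - (-3)*(8)
= -18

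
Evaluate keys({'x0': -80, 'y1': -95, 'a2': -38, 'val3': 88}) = ['x0', 'y1', 'a2', 'val3']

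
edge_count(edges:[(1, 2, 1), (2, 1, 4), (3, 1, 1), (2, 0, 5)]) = 4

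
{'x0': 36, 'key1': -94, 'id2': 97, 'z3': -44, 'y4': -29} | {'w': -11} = {'x0': 36, 'key1': -94, 'id2': 97, 'z3': -44, 'y4': -29, 'w': -11}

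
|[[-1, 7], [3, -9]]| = -12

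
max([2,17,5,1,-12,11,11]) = 17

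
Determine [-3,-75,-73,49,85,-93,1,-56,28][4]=85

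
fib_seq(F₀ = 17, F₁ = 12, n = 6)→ F_2 = F_1 + F_0 = 29
F_3 = F_2 + F_1 = 41
F_4 = F_3 + F_2 = 70
...
= [17, 12, 29, 41, 70, 111]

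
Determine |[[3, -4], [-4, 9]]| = (3)*(9) - (-4)*(-4)
= 11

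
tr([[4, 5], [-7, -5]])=-1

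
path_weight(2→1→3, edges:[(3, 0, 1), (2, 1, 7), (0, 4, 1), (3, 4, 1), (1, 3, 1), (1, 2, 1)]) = w(2→1)=7 + w(1→3)=1
= 8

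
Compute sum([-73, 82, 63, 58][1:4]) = 203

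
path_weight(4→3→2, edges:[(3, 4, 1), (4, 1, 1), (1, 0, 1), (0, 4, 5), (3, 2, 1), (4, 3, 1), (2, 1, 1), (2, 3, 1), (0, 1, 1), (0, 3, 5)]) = 2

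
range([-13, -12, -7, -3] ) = 10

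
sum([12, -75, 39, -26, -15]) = 12 + (-75) + 39 + (-26) + (-15)
= -65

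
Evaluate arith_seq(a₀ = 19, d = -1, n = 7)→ [19, 18, 17, 16, 15, 14, 13]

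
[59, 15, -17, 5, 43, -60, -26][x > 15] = keep x where x > 15: 59✓, 15✗, -17✗, 5✗, 43✓, -60✗, -26✗
= [59, 43]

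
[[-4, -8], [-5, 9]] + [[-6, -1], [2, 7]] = [[-10, -9], [-3, 16]]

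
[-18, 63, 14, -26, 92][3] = -26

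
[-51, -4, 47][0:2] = [-51, -4]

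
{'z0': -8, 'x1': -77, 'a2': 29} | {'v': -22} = {'z0': -8, 'x1': -77, 'a2': 29, 'v': -22}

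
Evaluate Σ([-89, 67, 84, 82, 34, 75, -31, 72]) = (-89) + 67 + 84 + 82 + 34 + 75 + (-31) + 72
= 294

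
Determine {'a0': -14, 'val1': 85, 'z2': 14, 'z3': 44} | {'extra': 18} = {'a0': -14, 'val1': 85, 'z2': 14, 'z3': 44, 'extra': 18}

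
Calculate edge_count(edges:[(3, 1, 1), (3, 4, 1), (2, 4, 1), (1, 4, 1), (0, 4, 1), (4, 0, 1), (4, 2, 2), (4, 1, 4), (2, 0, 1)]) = 9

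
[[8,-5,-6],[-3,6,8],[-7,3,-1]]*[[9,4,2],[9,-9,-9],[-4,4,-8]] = [[51, 53, 109], [-5, -34, -124], [-32, -59, -33]]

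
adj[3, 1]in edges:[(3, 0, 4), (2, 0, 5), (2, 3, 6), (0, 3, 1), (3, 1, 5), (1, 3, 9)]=5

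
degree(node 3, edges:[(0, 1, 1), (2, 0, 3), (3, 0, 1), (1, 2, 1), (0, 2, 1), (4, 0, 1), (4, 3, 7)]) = 2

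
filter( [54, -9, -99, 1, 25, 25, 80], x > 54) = keep x where x > 54: 54✗, -9✗, -99✗, 1✗, 25✗, 25✗, 80✓
= [80]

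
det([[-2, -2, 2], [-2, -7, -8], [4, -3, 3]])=210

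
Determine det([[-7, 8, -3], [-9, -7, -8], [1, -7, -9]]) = -971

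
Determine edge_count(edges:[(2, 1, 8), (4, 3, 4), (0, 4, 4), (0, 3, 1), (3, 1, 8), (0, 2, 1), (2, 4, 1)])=7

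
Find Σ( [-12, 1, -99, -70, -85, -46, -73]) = (-12) + 1 + (-99) + (-70) + (-85) + (-46) + (-73)
= -384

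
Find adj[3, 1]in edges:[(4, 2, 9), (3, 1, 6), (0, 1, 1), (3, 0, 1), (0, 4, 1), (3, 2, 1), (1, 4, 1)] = 6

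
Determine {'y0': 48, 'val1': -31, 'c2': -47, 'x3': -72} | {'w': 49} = {'y0': 48, 'val1': -31, 'c2': -47, 'x3': -72, 'w': 49}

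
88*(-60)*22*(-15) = 1742400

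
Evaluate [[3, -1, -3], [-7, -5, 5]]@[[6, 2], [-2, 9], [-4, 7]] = C[0][0] = (3)*(6) + (-1)*(-2) + (-3)*(-4) = 32
C[0][1] = (3)*(2) + (-1)*(9) + (-3)*(7) = -24
C[1][0] = (-7)*(6) + (-5)*(-2) + (5)*(-4) = -52
C[1][1] = (-7)*(2) + (-5)*(9) + (5)*(7) = -24
= [[32, -24], [-52, -24]]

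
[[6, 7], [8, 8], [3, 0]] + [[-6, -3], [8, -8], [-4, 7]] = [[0, 4], [16, 0], [-1, 7]]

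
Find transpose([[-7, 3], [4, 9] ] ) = [[-7, 4], [3, 9]]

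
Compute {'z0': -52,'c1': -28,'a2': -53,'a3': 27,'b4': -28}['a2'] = -53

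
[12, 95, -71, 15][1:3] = [95, -71]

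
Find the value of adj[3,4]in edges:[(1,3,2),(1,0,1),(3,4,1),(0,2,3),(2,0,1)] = 1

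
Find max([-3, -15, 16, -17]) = 16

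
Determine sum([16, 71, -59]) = 16 + 71 + (-59)
= 28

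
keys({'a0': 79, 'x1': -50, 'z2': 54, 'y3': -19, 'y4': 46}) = ['a0', 'x1', 'z2', 'y3', 'y4']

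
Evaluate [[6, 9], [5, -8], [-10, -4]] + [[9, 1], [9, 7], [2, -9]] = [[15, 10], [14, -1], [-8, -13]]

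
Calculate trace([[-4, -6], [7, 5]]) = 1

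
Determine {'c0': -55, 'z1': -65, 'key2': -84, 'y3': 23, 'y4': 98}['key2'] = -84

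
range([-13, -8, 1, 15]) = 28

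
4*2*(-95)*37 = -28120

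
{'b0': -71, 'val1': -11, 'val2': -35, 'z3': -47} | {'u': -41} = {'b0': -71, 'val1': -11, 'val2': -35, 'z3': -47, 'u': -41}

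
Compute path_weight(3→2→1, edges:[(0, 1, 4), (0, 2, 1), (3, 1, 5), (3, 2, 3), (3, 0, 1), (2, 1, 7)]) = w(3→2)=3 + w(2→1)=7
= 10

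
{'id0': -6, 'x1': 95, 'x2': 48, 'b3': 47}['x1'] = 95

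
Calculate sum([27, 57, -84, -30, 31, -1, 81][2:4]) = slice → [-84, -30]
(-84) + (-30)
= -114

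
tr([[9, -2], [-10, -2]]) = 7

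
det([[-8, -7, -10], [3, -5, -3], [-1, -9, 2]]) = (1)*(-8)*det([[-5, -3], [-9, 2]]) + (-1)*(-7)*det([[3, -3], [-1, 2]]) + (1)*(-10)*det([[3, -5], [-1, -9]])
= 296 + 21 + 320
= 637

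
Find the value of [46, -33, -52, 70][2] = -52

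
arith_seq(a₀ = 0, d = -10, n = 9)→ [0, -10, -20, -30, -40, -50, -60, -70, -80]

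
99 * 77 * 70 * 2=1067220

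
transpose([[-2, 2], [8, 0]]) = [[-2, 8], [2, 0]]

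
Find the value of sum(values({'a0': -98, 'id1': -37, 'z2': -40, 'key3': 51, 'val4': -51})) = -175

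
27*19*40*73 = 1497960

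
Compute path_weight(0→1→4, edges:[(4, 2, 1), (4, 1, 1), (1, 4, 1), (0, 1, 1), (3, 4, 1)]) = 2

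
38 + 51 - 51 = 38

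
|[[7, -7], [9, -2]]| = (7)*(-2) - (-7)*(9)
= 49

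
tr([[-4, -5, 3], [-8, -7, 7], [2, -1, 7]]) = -4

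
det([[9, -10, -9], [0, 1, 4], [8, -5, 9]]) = (1)*(9)*det([[1, 4], [-5, 9]]) + (-1)*(-10)*det([[0, 4], [8, 9]]) + (1)*(-9)*det([[0, 1], [8, -5]])
= 261 + -320 + 72
= 13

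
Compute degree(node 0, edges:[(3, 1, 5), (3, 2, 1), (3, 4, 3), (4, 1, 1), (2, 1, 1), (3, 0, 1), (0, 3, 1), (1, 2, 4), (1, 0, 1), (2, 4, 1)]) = incident: (3,0), (0,3), (1,0)
= 3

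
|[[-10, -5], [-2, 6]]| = -70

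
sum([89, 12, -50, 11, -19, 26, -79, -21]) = -31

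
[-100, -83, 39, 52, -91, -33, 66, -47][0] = -100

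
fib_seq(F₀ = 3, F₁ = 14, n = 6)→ [3, 14, 17, 31, 48, 79]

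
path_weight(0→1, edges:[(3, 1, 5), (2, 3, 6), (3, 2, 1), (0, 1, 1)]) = 1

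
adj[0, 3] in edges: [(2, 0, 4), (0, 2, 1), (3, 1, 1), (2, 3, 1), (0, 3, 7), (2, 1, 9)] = 7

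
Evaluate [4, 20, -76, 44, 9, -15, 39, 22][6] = 39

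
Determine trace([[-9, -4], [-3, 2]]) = -7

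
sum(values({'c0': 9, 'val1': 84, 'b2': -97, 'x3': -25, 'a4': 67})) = 38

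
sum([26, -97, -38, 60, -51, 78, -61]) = 26 + (-97) + (-38) + 60 + (-51) + 78 + (-61)
= -83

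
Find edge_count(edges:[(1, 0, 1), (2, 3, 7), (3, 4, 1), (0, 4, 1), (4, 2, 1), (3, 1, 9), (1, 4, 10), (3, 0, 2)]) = 8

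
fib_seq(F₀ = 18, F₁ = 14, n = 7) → [18, 14, 32, 46, 78, 124, 202]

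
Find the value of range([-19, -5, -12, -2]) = 17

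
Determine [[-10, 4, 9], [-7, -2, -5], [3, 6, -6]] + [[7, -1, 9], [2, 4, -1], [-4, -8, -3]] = [[-3, 3, 18], [-5, 2, -6], [-1, -2, -9]]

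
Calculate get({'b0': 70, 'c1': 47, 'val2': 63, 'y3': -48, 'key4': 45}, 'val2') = 63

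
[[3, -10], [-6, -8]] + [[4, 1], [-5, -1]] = [[7, -9], [-11, -9]]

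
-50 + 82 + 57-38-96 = -45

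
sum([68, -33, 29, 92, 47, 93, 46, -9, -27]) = 306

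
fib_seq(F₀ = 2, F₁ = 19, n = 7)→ [2, 19, 21, 40, 61, 101, 162]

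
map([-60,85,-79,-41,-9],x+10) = [-50, 95, -69, -31, 1]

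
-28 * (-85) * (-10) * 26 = -618800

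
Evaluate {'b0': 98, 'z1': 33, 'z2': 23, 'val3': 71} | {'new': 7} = {'b0': 98, 'z1': 33, 'z2': 23, 'val3': 71, 'new': 7}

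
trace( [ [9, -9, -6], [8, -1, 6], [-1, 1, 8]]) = 16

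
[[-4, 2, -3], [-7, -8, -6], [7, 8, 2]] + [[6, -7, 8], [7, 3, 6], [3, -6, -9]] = [[2, -5, 5], [0, -5, 0], [10, 2, -7]]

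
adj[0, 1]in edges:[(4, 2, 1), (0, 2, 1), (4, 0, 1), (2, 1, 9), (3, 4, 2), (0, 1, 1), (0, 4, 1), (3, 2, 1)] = 1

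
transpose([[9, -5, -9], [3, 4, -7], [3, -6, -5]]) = [[9, 3, 3], [-5, 4, -6], [-9, -7, -5]]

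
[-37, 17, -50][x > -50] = [-37, 17]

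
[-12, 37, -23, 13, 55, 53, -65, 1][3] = 13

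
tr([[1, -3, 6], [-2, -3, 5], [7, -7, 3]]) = diagonal: 1 + (-3) + 3
= 1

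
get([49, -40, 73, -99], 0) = 49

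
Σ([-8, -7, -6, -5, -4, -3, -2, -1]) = (-8) + (-7) + (-6) + (-5) + (-4) + (-3) + (-2) + (-1)
= -36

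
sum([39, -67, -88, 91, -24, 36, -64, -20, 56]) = 39 + (-67) + (-88) + 91 + (-24) + 36 + (-64) + (-20) + 56
= -41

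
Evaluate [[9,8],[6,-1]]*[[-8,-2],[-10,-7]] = C[0][0] = (9)*(-8) + (8)*(-10) = -152
C[0][1] = (9)*(-2) + (8)*(-7) = -74
C[1][0] = (6)*(-8) + (-1)*(-10) = -38
C[1][1] = (6)*(-2) + (-1)*(-7) = -5
= [[-152, -74], [-38, -5]]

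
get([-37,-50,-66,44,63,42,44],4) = 63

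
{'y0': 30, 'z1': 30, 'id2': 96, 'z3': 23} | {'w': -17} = {'y0': 30, 'z1': 30, 'id2': 96, 'z3': 23, 'w': -17}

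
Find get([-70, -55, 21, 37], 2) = 21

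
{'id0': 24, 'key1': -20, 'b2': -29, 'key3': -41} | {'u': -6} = {'id0': 24, 'key1': -20, 'b2': -29, 'key3': -41, 'u': -6}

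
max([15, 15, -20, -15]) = 15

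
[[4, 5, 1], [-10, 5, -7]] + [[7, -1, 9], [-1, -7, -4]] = [[11, 4, 10], [-11, -2, -11]]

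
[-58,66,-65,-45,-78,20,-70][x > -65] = [-58, 66, -45, 20]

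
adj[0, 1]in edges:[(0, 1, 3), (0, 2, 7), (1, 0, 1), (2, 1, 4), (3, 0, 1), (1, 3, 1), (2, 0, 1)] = 3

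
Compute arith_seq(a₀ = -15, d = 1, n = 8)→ a_0 = -15 + 0*1 = -15
a_1 = -15 + 1*1 = -14
a_2 = -15 + 2*1 = -13
...
= [-15, -14, -13, -12, -11, -10, -9, -8]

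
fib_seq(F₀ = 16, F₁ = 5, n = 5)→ [16, 5, 21, 26, 47]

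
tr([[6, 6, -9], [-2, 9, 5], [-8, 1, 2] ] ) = 17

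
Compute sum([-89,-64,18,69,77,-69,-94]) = -152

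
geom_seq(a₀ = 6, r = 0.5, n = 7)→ [6.0, 3.0, 1.5, 0.75, 0.375, 0.1875, 0.09375]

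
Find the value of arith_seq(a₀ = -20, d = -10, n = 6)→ [-20, -30, -40, -50, -60, -70]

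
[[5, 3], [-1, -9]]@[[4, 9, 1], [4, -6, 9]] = [[32, 27, 32], [-40, 45, -82]]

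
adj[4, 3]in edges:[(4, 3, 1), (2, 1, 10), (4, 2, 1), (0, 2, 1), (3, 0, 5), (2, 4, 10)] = 1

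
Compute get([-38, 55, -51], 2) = -51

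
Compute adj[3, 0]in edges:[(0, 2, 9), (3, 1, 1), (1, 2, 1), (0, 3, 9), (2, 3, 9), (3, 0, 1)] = 1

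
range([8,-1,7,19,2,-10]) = 29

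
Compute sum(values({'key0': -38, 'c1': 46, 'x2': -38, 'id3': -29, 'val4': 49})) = (-38) + 46 + (-38) + (-29) + 49
= -10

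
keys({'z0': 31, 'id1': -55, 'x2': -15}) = ['z0', 'id1', 'x2']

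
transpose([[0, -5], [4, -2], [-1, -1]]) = [[0, 4, -1], [-5, -2, -1]]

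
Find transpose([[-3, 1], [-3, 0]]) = [[-3, -3], [1, 0]]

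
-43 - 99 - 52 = -194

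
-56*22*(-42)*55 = 2845920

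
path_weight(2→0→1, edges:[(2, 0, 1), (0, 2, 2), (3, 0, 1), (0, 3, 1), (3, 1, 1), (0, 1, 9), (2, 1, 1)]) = 10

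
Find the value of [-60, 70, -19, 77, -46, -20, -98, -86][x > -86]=keep x where x > -86: -60✓, 70✓, -19✓, 77✓, -46✓, -20✓, -98✗, -86✗
= [-60, 70, -19, 77, -46, -20]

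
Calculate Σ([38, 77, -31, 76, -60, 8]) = 38 + 77 + (-31) + 76 + (-60) + 8
= 108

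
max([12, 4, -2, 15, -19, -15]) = 15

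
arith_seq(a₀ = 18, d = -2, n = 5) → a_0 = 18 + 0*-2 = 18
a_1 = 18 + 1*-2 = 16
a_2 = 18 + 2*-2 = 14
...
= [18, 16, 14, 12, 10]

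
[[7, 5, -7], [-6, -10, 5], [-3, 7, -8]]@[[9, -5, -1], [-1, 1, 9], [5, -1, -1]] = [[23, -23, 45], [-19, 15, -89], [-74, 30, 74]]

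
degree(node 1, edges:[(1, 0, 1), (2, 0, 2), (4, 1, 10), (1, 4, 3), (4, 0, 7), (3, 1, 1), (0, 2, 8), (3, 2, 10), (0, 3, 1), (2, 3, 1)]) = 4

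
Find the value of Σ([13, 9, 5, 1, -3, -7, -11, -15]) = -8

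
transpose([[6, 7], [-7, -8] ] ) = [[6, -7], [7, -8]]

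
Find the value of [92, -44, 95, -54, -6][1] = -44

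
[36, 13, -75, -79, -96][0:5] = [36, 13, -75, -79, -96]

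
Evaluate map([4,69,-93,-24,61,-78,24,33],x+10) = [14, 79, -83, -14, 71, -68, 34, 43]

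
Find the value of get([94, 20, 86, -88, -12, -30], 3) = -88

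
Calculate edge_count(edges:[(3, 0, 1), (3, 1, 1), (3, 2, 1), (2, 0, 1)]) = 4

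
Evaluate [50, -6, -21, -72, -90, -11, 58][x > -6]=[50, 58]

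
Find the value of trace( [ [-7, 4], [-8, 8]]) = diagonal: (-7) + 8
= 1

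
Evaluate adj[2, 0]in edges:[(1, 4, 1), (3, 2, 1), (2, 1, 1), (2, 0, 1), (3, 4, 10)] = 1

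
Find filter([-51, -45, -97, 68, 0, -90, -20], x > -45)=[68, 0, -20]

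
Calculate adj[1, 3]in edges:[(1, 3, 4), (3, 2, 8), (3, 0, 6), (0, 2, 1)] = 4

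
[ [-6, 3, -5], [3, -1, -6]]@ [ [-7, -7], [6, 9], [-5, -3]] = C[0][0] = (-6)*(-7) + (3)*(6) + (-5)*(-5) = 85
C[0][1] = (-6)*(-7) + (3)*(9) + (-5)*(-3) = 84
C[1][0] = (3)*(-7) + (-1)*(6) + (-6)*(-5) = 3
C[1][1] = (3)*(-7) + (-1)*(9) + (-6)*(-3) = -12
= [[85, 84], [3, -12]]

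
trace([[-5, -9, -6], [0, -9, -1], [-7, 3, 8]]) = -6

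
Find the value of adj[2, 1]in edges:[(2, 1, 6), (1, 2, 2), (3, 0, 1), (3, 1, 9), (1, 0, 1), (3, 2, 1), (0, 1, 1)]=6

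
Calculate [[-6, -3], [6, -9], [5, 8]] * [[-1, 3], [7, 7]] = [[-15, -39], [-69, -45], [51, 71]]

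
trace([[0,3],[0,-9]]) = diagonal: 0 + (-9)
= -9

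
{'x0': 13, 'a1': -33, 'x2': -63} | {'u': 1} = {'x0': 13, 'a1': -33, 'x2': -63, 'u': 1}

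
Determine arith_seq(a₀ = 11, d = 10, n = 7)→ a_0 = 11 + 0*10 = 11
a_1 = 11 + 1*10 = 21
a_2 = 11 + 2*10 = 31
...
= [11, 21, 31, 41, 51, 61, 71]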